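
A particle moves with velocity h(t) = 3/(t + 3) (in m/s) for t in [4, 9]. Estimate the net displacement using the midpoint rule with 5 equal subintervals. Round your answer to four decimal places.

Δt = (9 − 4)/5 = 1.
Midpoints: 4.5, 5.5, 6.5, 7.5, 8.5.
h(4.5) = 0.4, h(5.5) = 6/17, h(6.5) = 6/19, h(7.5) = 2/7, h(8.5) = 6/23.
Sum = Δt · [h(4.5) + h(5.5) + h(6.5) + h(7.5) + h(8.5)].
Sum ≈ 1.6153.

1.6153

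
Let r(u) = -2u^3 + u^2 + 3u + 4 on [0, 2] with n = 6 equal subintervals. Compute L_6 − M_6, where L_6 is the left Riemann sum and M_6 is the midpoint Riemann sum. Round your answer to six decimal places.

L_6 ≈ 9.48148148.
M_6 ≈ 8.75925926.
L_6 − M_6 ≈ 0.722222.

0.722222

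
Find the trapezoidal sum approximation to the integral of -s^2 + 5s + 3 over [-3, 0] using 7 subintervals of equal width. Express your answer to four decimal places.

-22.5918

Δs = (0 − (-3))/7 = 3/7.
f(-3) = -21, f(-18/7) = -807/49, f(-15/7) = -603/49, f(-12/7) = -417/49, f(-9/7) = -249/49, f(-6/7) = -99/49, f(-3/7) = 33/49, f(0) = 3.
T_7 = (Δs/2)·[f(s_0) + 2f(s_1) + ... + 2f(s_{6}) + f(s_7)].
Sum ≈ -22.5918.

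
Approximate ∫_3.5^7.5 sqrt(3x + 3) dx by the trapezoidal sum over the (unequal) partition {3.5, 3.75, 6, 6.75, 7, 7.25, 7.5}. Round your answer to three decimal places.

Subinterval widths: 0.25, 2.25, 0.75, 0.25, 0.25, 0.25.
f(3.5) ≈ 3.674, f(3.75) ≈ 3.775, f(6) ≈ 4.583, f(6.75) ≈ 4.822, f(7) ≈ 4.899, f(7.25) ≈ 4.975, f(7.5) ≈ 5.050.
On each subinterval the trapezoid contributes (Δx_i/2)·[f(x_{i-1}) + f(x_i)].
Sum ≈ 17.562.

17.562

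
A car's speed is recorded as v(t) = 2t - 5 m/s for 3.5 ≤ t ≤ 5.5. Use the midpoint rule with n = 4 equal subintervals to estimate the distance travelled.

Δt = (5.5 − 3.5)/4 = 0.5.
Midpoints: 3.75, 4.25, 4.75, 5.25.
v(3.75) = 2.5, v(4.25) = 3.5, v(4.75) = 4.5, v(5.25) = 5.5.
Sum = Δt · [v(3.75) + v(4.25) + v(4.75) + v(5.25)].
Sum = 8.

8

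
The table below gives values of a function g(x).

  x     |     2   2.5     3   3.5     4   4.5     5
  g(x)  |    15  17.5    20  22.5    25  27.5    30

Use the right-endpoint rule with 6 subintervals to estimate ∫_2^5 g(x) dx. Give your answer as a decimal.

Δx = 0.5.
Sum = 0.5·[17.5 + 20 + 22.5 + 25 + 27.5 + 30] = 71.25.

71.25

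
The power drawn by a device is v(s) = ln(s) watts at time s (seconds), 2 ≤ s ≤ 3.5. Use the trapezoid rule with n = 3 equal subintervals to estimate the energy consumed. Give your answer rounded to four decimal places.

1.4939

Δs = (3.5 − 2)/3 = 0.5.
v(2) ≈ 0.6931, v(2.5) ≈ 0.9163, v(3) ≈ 1.0986, v(3.5) ≈ 1.2528.
T_3 = (Δs/2)·[v(s_0) + 2v(s_1) + 2v(s_2) + v(s_3)].
Sum ≈ 1.4939.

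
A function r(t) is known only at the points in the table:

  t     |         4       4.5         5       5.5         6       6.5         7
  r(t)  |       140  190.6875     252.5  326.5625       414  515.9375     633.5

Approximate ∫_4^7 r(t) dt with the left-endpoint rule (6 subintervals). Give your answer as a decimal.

Δt = 0.5.
Sum = 0.5·[140 + 190.6875 + 252.5 + 326.5625 + 414 + 515.9375] = 919.84375.

919.84375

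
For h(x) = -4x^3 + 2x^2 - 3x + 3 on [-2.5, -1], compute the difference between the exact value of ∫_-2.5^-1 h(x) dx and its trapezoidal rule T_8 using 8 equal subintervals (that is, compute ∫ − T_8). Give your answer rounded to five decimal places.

-0.20215

Exact integral: ∫_-2.5^-1 h(x) dx = 60.1875.
T_8 ≈ 60.3896484.
Error ≈ 60.1875 − 60.3896484 ≈ -0.20215.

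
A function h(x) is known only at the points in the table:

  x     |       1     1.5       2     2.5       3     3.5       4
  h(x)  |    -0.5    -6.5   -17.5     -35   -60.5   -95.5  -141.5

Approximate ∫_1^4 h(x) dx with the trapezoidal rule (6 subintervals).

Δx = 0.5.
T_6 = (0.5/2)·[(-0.5) + 2·(-6.5) + 2·(-17.5) + 2·(-35) + 2·(-60.5) + 2·(-95.5) + (-141.5)] = -143.

-143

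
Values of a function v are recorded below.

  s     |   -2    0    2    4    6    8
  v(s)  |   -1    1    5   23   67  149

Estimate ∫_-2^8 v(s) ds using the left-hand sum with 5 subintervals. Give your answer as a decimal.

190

Δs = 2.
Sum = 2·[(-1) + 1 + 5 + 23 + 67] = 190.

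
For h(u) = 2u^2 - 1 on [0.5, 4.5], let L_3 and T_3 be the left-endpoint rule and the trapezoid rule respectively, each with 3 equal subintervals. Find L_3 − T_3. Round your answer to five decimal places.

-26.66667

L_3 ≈ 32.3703704.
T_3 ≈ 59.0370370.
L_3 − T_3 ≈ -26.66667.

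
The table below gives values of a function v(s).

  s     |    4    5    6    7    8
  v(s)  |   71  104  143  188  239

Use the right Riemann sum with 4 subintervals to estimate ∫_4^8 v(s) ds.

674

Δs = 1.
Sum = 1·[104 + 143 + 188 + 239] = 674.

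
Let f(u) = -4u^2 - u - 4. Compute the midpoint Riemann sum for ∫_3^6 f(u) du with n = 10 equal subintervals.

-277.41

Δu = (6 − 3)/10 = 0.3.
Midpoints: 3.15, 3.45, 3.75, 4.05, 4.35, 4.65, 4.95, 5.25, 5.55, 5.85.
f(3.15) = -46.84, f(3.45) = -55.06, f(3.75) = -64, f(4.05) = -73.66, f(4.35) = -84.04, f(4.65) = -95.14, f(4.95) = -106.96, f(5.25) = -119.5, f(5.55) = -132.76, f(5.85) = -146.74.
Sum = Δu · [f(3.15) + f(3.45) + f(3.75) + ...].
Sum = -277.41.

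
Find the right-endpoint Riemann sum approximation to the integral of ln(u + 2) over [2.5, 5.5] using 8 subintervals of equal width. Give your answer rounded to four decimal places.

5.4382

Δu = (5.5 − 2.5)/8 = 0.375.
Right endpoints: 2.875, 3.25, 3.625, 4, 4.375, 4.75, 5.125, 5.5.
f(2.875) ≈ 1.5841, f(3.25) ≈ 1.6582, f(3.625) ≈ 1.7272, f(4) ≈ 1.7918, f(4.375) ≈ 1.8524, f(4.75) ≈ 1.9095, f(5.125) ≈ 1.9636, f(5.5) ≈ 2.0149.
Sum = Δu · [f(2.875) + f(3.25) + f(3.625) + ...].
Sum ≈ 5.4382.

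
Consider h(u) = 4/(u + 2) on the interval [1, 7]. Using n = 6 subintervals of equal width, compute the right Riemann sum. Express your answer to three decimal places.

3.983

Δu = (7 − 1)/6 = 1.
Right endpoints: 2, 3, 4, 5, 6, 7.
h(2) = 1, h(3) = 0.8, h(4) = 2/3, h(5) = 4/7, h(6) = 0.5, h(7) = 4/9.
Sum = Δu · [h(2) + h(3) + h(4) + ...].
Sum ≈ 3.983.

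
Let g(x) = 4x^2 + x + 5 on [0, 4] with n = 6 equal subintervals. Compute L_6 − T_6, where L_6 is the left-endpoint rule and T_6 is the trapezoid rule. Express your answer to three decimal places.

-22.667

L_6 ≈ 91.85185.
T_6 ≈ 114.51852.
L_6 − T_6 ≈ -22.667.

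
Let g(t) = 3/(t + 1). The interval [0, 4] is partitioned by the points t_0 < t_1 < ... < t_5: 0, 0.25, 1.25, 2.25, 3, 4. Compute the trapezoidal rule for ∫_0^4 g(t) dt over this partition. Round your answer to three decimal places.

4.972

Subinterval widths: 0.25, 1, 1, 0.75, 1.
g(0) = 3, g(0.25) = 2.4, g(1.25) = 4/3, g(2.25) = 12/13, g(3) = 0.75, g(4) = 0.6.
On each subinterval the trapezoid contributes (Δt_i/2)·[g(t_{i-1}) + g(t_i)].
Sum ≈ 4.972.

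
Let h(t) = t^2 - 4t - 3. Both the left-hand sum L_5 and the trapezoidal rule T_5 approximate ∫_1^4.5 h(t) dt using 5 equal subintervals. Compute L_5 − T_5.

-1.8375

L_5 = -20.51.
T_5 = -18.6725.
L_5 − T_5 = -1.8375.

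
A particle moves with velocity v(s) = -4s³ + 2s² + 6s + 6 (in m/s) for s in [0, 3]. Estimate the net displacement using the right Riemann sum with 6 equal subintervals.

Δs = (3 − 0)/6 = 0.5.
Right endpoints: 0.5, 1, 1.5, 2, 2.5, 3.
v(0.5) = 9, v(1) = 10, v(1.5) = 6, v(2) = -6, v(2.5) = -29, v(3) = -66.
Sum = Δs · [v(0.5) + v(1) + v(1.5) + ...].
Sum = -38.

-38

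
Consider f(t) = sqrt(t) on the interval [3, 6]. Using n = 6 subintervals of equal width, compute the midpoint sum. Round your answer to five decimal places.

Δt = (6 − 3)/6 = 0.5.
Midpoints: 3.25, 3.75, 4.25, 4.75, 5.25, 5.75.
f(3.25) ≈ 1.80278, f(3.75) ≈ 1.93649, f(4.25) ≈ 2.06155, f(4.75) ≈ 2.17945, f(5.25) ≈ 2.29129, f(5.75) ≈ 2.39792.
Sum = Δt · [f(3.25) + f(3.75) + f(4.25) + ...].
Sum ≈ 6.33474.

6.33474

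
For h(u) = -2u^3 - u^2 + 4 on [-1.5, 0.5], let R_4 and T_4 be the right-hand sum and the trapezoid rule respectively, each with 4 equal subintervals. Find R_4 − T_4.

R_4 = 8.25.
T_4 = 9.5.
R_4 − T_4 = -1.25.

-1.25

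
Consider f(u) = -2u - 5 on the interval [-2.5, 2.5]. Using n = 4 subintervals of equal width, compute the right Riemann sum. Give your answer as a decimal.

-31.25

Δu = (2.5 − (-2.5))/4 = 1.25.
Right endpoints: -1.25, 0, 1.25, 2.5.
f(-1.25) = -2.5, f(0) = -5, f(1.25) = -7.5, f(2.5) = -10.
Sum = Δu · [f(-1.25) + f(0) + f(1.25) + f(2.5)].
Sum = -31.25.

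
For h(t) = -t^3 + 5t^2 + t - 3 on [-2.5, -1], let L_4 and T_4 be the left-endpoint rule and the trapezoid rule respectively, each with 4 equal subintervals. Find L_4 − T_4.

L_4 ≈ 34.50879.
T_4 ≈ 27.12598.
L_4 − T_4 = 7.3828125.

7.3828125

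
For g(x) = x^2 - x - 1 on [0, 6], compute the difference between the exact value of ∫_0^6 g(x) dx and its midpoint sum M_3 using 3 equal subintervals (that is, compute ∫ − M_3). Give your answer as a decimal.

2

Exact integral: ∫_0^6 g(x) dx = 48.
M_3 = 46.
Error = 48 − 46 = 2.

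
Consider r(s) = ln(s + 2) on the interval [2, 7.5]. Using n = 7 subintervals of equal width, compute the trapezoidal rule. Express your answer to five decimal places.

Δs = (7.5 − 2)/7 = 11/14.
r(2) ≈ 1.38629, r(39/14) ≈ 1.56564, r(25/7) ≈ 1.71765, r(61/14) ≈ 1.84958, r(36/7) ≈ 1.96611, r(83/14) ≈ 2.07047, r(47/7) ≈ 2.16496, r(7.5) ≈ 2.25129.
T_7 = (Δs/2)·[r(s_0) + 2r(s_1) + ... + 2r(s_{6}) + r(s_7)].
Sum ≈ 10.33466.

10.33466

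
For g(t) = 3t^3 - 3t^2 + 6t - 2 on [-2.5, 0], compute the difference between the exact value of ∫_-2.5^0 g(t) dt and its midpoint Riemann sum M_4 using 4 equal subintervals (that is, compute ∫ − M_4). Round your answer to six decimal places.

Exact integral: ∫_-2.5^0 g(t) dt = -68.671875.
M_4 ≈ -67.51220703.
Error ≈ -68.671875 − (-67.51220703) ≈ -1.159668.

-1.159668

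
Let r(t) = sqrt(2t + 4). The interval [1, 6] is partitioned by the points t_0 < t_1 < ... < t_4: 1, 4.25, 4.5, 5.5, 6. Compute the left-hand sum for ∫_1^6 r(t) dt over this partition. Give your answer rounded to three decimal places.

14.387

Subinterval widths: 3.25, 0.25, 1, 0.5.
Left endpoints: 1, 4.25, 4.5, 5.5.
r(1) ≈ 2.449, r(4.25) ≈ 3.536, r(4.5) ≈ 3.606, r(5.5) ≈ 3.873.
Sum = Σ Δt_i · r(t_i).
Sum ≈ 14.387.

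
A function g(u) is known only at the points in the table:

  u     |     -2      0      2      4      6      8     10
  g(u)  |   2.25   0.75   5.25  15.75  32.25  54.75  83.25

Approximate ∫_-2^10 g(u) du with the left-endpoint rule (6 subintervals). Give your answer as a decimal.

Δu = 2.
Sum = 2·[2.25 + 0.75 + 5.25 + 15.75 + 32.25 + 54.75] = 222.

222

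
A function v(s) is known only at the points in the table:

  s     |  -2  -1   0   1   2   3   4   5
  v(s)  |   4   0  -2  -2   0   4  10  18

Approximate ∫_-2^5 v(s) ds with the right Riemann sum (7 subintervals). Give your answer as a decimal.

28

Δs = 1.
Sum = 1·[0 + (-2) + (-2) + 0 + 4 + 10 + 18] = 28.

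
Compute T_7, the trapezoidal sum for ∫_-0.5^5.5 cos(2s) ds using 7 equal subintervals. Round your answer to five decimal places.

Δs = (5.5 − (-0.5))/7 = 6/7.
f(-0.5) ≈ 0.54030, f(5/14) ≈ 0.75556, f(17/14) ≈ -0.75639, f(29/14) ≈ -0.53924, f(41/14) ≈ 0.91061, f(53/14) ≈ 0.27881, f(65/14) ≈ -0.99035, f(5.5) ≈ 0.00443.
T_7 = (Δs/2)·[f(s_0) + 2f(s_1) + ... + 2f(s_{6}) + f(s_7)].
Sum ≈ -0.05883.

-0.05883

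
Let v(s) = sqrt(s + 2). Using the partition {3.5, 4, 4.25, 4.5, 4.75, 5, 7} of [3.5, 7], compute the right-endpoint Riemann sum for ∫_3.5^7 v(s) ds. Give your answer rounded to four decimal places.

Subinterval widths: 0.5, 0.25, 0.25, 0.25, 0.25, 2.
Right endpoints: 4, 4.25, 4.5, 4.75, 5, 7.
v(4) ≈ 2.4495, v(4.25) ≈ 2.5000, v(4.5) ≈ 2.5495, v(4.75) ≈ 2.5981, v(5) ≈ 2.6458, v(7) ≈ 3.0000.
Sum = Σ Δs_i · v(s_i).
Sum ≈ 9.7981.

9.7981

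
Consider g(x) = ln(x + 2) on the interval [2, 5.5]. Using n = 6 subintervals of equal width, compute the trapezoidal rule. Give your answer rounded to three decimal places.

Δx = (5.5 − 2)/6 = 7/12.
g(2) ≈ 1.386, g(31/12) ≈ 1.522, g(19/6) ≈ 1.642, g(3.75) ≈ 1.749, g(13/3) ≈ 1.846, g(59/12) ≈ 1.934, g(5.5) ≈ 2.015.
T_6 = (Δx/2)·[g(x_0) + 2g(x_1) + ... + 2g(x_{5}) + g(x_6)].
Sum ≈ 6.063.

6.063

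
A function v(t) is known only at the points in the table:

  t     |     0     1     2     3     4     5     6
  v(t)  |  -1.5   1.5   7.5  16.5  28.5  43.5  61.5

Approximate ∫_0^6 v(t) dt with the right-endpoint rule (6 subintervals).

Δt = 1.
Sum = 1·[1.5 + 7.5 + 16.5 + 28.5 + 43.5 + 61.5] = 159.

159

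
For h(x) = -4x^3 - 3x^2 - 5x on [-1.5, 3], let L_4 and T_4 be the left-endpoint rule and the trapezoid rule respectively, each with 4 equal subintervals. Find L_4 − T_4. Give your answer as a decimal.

L_4 = -42.1875.
T_4 = -134.578125.
L_4 − T_4 = 92.390625.

92.390625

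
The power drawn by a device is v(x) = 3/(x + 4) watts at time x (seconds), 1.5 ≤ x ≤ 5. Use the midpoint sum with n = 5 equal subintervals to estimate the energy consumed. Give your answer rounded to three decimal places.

1.476

Δx = (5 − 1.5)/5 = 0.7.
Midpoints: 1.85, 2.55, 3.25, 3.95, 4.65.
v(1.85) = 20/39, v(2.55) = 60/131, v(3.25) = 12/29, v(3.95) = 20/53, v(4.65) = 60/173.
Sum = Δx · [v(1.85) + v(2.55) + v(3.25) + v(3.95) + v(4.65)].
Sum ≈ 1.476.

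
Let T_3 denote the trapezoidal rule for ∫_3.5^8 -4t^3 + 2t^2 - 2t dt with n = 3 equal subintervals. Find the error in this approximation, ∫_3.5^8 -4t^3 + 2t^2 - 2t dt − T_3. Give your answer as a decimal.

Exact integral: ∫_3.5^8 f(t) dt = -3684.9375.
T_3 = -3798.
Error = -3684.9375 − (-3798) = 113.0625.

113.0625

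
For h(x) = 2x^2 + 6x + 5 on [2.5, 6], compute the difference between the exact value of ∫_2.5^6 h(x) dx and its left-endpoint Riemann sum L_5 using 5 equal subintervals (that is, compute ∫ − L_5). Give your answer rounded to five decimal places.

27.60333

Exact integral: ∫_2.5^6 h(x) dx ≈ 240.3333333.
L_5 = 212.73.
Error ≈ 240.3333333 − 212.73 ≈ 27.60333.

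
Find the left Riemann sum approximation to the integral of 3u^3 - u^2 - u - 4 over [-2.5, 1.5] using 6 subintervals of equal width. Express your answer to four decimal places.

Δu = (1.5 − (-2.5))/6 = 2/3.
Left endpoints: -2.5, -11/6, -7/6, -0.5, 1/6, 5/6.
f(-2.5) = -54.625, f(-11/6) = -1729/72, f(-7/6) = -215/24, f(-0.5) = -4.125, f(1/6) = -301/72, f(5/6) = -91/24.
Sum = Δu · [f(-2.5) + f(-11/6) + f(-7/6) + ...].
Sum ≈ -66.4630.

-66.4630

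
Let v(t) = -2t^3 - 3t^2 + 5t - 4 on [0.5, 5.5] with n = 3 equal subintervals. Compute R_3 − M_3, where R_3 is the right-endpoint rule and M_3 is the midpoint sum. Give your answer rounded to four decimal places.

-404.1667

R_3 ≈ -948.611111.
M_3 ≈ -544.444444.
R_3 − M_3 ≈ -404.1667.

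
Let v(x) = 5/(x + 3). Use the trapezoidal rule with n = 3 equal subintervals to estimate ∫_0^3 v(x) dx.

3.5

Δx = (3 − 0)/3 = 1.
v(0) = 5/3, v(1) = 1.25, v(2) = 1, v(3) = 5/6.
T_3 = (Δx/2)·[v(x_0) + 2v(x_1) + 2v(x_2) + v(x_3)].
Sum = 3.5.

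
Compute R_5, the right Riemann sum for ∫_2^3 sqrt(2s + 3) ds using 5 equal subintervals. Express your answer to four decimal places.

Δs = (3 − 2)/5 = 0.2.
Right endpoints: 2.2, 2.4, 2.6, 2.8, 3.
f(2.2) ≈ 2.7203, f(2.4) ≈ 2.7928, f(2.6) ≈ 2.8636, f(2.8) ≈ 2.9326, f(3) ≈ 3.0000.
Sum = Δs · [f(2.2) + f(2.4) + f(2.6) + f(2.8) + f(3)].
Sum ≈ 2.8619.

2.8619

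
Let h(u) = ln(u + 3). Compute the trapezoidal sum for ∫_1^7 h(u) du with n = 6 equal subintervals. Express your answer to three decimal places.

Δu = (7 − 1)/6 = 1.
h(1) ≈ 1.386, h(2) ≈ 1.609, h(3) ≈ 1.792, h(4) ≈ 1.946, h(5) ≈ 2.079, h(6) ≈ 2.197, h(7) ≈ 2.303.
T_6 = (Δu/2)·[h(u_0) + 2h(u_1) + ... + 2h(u_{5}) + h(u_6)].
Sum ≈ 11.468.

11.468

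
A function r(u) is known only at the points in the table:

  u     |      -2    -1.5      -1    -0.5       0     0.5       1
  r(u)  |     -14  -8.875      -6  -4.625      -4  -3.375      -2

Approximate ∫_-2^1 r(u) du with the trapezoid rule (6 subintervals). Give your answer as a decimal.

-17.4375

Δu = 0.5.
T_6 = (0.5/2)·[(-14) + 2·(-8.875) + 2·(-6) + 2·(-4.625) + 2·(-4) + 2·(-3.375) + (-2)] = -17.4375.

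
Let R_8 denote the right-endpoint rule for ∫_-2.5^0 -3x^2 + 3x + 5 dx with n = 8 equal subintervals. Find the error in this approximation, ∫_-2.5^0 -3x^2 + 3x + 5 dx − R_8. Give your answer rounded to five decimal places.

-3.97949

Exact integral: ∫_-2.5^0 f(x) dx = -12.5.
R_8 ≈ -8.5205078.
Error ≈ -12.5 − (-8.5205078) ≈ -3.97949.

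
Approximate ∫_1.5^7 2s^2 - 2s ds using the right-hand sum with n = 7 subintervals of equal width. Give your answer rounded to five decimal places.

213.20918

Δs = (7 − 1.5)/7 = 11/14.
Right endpoints: 16/7, 43/14, 27/7, 65/14, 38/7, 87/14, 7.
f(16/7) = 288/49, f(43/14) = 1247/98, f(27/7) = 1080/49, f(65/14) = 3315/98, f(38/7) = 2356/49, f(87/14) = 6351/98, f(7) = 84.
Sum = Δs · [f(16/7) + f(43/14) + f(27/7) + ...].
Sum ≈ 213.20918.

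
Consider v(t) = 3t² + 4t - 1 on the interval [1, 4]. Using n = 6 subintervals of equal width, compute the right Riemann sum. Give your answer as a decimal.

Δt = (4 − 1)/6 = 0.5.
Right endpoints: 1.5, 2, 2.5, 3, 3.5, 4.
v(1.5) = 11.75, v(2) = 19, v(2.5) = 27.75, v(3) = 38, v(3.5) = 49.75, v(4) = 63.
Sum = Δt · [v(1.5) + v(2) + v(2.5) + ...].
Sum = 104.625.

104.625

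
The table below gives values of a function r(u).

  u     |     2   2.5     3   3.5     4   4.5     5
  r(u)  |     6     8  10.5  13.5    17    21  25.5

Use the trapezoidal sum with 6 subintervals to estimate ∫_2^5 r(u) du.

Δu = 0.5.
T_6 = (0.5/2)·[6 + 2·8 + 2·10.5 + 2·13.5 + 2·17 + 2·21 + 25.5] = 42.875.

42.875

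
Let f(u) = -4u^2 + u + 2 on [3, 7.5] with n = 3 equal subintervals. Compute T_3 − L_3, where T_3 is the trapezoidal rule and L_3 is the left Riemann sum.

-138.375

T_3 = -500.625.
L_3 = -362.25.
T_3 − L_3 = -138.375.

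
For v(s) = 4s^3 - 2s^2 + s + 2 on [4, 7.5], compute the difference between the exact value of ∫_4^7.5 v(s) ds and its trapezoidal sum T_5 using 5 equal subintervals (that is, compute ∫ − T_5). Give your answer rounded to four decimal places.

Exact integral: ∫_4^7.5 v(s) ds ≈ 2696.604167.
T_5 = 2715.755.
Error ≈ 2696.604167 − 2715.755 ≈ -19.1508.

-19.1508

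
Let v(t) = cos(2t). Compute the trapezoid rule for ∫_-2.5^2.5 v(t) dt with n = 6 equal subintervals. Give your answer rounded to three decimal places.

-0.726

Δt = (2.5 − (-2.5))/6 = 5/6.
v(-2.5) ≈ 0.284, v(-5/3) ≈ -0.982, v(-5/6) ≈ -0.096, v(0) ≈ 1.000, v(5/6) ≈ -0.096, v(5/3) ≈ -0.982, v(2.5) ≈ 0.284.
T_6 = (Δt/2)·[v(t_0) + 2v(t_1) + ... + 2v(t_{5}) + v(t_6)].
Sum ≈ -0.726.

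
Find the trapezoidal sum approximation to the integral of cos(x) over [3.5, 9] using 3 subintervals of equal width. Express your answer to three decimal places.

0.536

Δx = (9 − 3.5)/3 = 11/6.
f(3.5) ≈ -0.936, f(16/3) ≈ 0.582, f(43/6) ≈ 0.634, f(9) ≈ -0.911.
T_3 = (Δx/2)·[f(x_0) + 2f(x_1) + 2f(x_2) + f(x_3)].
Sum ≈ 0.536.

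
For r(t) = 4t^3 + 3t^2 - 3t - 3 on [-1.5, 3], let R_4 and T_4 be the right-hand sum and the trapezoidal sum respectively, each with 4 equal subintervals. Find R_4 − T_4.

72.140625

R_4 = 166.21875.
T_4 = 94.078125.
R_4 − T_4 = 72.140625.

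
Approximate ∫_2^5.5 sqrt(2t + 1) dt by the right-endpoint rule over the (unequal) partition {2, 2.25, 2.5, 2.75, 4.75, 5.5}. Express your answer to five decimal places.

10.91487

Subinterval widths: 0.25, 0.25, 0.25, 2, 0.75.
Right endpoints: 2.25, 2.5, 2.75, 4.75, 5.5.
f(2.25) ≈ 2.34521, f(2.5) ≈ 2.44949, f(2.75) ≈ 2.54951, f(4.75) ≈ 3.24037, f(5.5) ≈ 3.46410.
Sum = Σ Δt_i · f(t_i).
Sum ≈ 10.91487.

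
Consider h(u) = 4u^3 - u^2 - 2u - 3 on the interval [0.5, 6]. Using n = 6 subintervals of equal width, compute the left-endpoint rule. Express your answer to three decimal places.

Δu = (6 − 0.5)/6 = 11/12.
Left endpoints: 0.5, 17/12, 7/3, 3.25, 25/6, 61/12.
h(0.5) = -3.75, h(17/12) = 763/216, h(7/3) = 1018/27, h(3.25) = 117.25, h(25/6) = 28151/108, h(61/12) = 105065/216.
Sum = Δu · [h(0.5) + h(17/12) + h(7/3) + ...].
Sum ≈ 826.655.

826.655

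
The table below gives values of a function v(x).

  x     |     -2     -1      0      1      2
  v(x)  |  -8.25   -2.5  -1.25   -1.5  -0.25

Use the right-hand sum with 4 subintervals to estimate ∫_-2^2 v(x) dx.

-5.5

Δx = 1.
Sum = 1·[(-2.5) + (-1.25) + (-1.5) + (-0.25)] = -5.5.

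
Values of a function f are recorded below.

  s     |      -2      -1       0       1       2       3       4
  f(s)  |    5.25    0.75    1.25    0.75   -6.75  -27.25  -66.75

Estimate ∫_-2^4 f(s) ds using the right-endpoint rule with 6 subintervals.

-98

Δs = 1.
Sum = 1·[0.75 + 1.25 + 0.75 + (-6.75) + (-27.25) + (-66.75)] = -98.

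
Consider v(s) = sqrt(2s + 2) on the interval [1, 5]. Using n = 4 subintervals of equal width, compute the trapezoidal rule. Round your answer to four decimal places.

Δs = (5 − 1)/4 = 1.
v(1) ≈ 2.0000, v(2) ≈ 2.4495, v(3) ≈ 2.8284, v(4) ≈ 3.1623, v(5) ≈ 3.4641.
T_4 = (Δs/2)·[v(s_0) + 2v(s_1) + 2v(s_2) + 2v(s_3) + v(s_4)].
Sum ≈ 11.1722.

11.1722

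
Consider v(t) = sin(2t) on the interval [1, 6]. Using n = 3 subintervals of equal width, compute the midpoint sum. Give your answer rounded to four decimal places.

-1.0548

Δt = (6 − 1)/3 = 5/3.
Midpoints: 11/6, 3.5, 31/6.
v(11/6) ≈ -0.5013, v(3.5) ≈ 0.6570, v(31/6) ≈ -0.7886.
Sum = Δt · [v(11/6) + v(3.5) + v(31/6)].
Sum ≈ -1.0548.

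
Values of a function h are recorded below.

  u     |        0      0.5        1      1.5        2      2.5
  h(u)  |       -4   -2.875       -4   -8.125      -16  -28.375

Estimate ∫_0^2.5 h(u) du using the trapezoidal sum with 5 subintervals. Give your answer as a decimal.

-23.59375

Δu = 0.5.
T_5 = (0.5/2)·[(-4) + 2·(-2.875) + 2·(-4) + 2·(-8.125) + 2·(-16) + (-28.375)] = -23.59375.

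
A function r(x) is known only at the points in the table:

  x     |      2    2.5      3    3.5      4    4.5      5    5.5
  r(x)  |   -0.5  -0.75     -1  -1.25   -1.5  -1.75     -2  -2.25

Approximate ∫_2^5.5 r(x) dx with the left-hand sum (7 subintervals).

Δx = 0.5.
Sum = 0.5·[(-0.5) + (-0.75) + (-1) + (-1.25) + (-1.5) + (-1.75) + (-2)] = -4.375.

-4.375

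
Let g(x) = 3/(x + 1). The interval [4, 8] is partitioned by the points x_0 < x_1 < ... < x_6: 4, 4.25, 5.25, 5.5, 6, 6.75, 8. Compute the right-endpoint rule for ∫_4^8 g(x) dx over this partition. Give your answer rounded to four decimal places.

Subinterval widths: 0.25, 1, 0.25, 0.5, 0.75, 1.25.
Right endpoints: 4.25, 5.25, 5.5, 6, 6.75, 8.
g(4.25) = 4/7, g(5.25) = 0.48, g(5.5) = 6/13, g(6) = 3/7, g(6.75) = 12/31, g(8) = 1/3.
Sum = Σ Δx_i · g(x_i).
Sum ≈ 1.6595.

1.6595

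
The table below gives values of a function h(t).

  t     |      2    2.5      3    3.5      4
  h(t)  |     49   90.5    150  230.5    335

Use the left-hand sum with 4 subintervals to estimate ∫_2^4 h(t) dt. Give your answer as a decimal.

260

Δt = 0.5.
Sum = 0.5·[49 + 90.5 + 150 + 230.5] = 260.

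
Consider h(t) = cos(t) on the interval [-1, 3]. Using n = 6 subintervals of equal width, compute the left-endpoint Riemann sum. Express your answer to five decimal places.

1.45602

Δt = (3 − (-1))/6 = 2/3.
Left endpoints: -1, -1/3, 1/3, 1, 5/3, 7/3.
h(-1) ≈ 0.54030, h(-1/3) ≈ 0.94496, h(1/3) ≈ 0.94496, h(1) ≈ 0.54030, h(5/3) ≈ -0.09572, h(7/3) ≈ -0.69076.
Sum = Δt · [h(-1) + h(-1/3) + h(1/3) + ...].
Sum ≈ 1.45602.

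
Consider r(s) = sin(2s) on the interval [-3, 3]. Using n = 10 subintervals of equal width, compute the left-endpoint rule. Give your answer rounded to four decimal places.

Δs = (3 − (-3))/10 = 0.6.
Left endpoints: -3, -2.4, -1.8, -1.2, -0.6, 0, 0.6, 1.2, 1.8, 2.4.
r(-3) ≈ 0.2794, r(-2.4) ≈ 0.9962, r(-1.8) ≈ 0.4425, r(-1.2) ≈ -0.6755, r(-0.6) ≈ -0.9320, r(0) ≈ 0.0000, r(0.6) ≈ 0.9320, r(1.2) ≈ 0.6755, r(1.8) ≈ -0.4425, r(2.4) ≈ -0.9962.
Sum = Δs · [r(-3) + r(-2.4) + r(-1.8) + ...].
Sum ≈ 0.1676.

0.1676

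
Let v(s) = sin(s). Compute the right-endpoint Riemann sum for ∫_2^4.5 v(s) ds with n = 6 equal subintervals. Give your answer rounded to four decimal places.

-0.5955

Δs = (4.5 − 2)/6 = 5/12.
Right endpoints: 29/12, 17/6, 3.25, 11/3, 49/12, 4.5.
v(29/12) ≈ 0.6631, v(17/6) ≈ 0.3034, v(3.25) ≈ -0.1082, v(11/3) ≈ -0.5013, v(49/12) ≈ -0.8086, v(4.5) ≈ -0.9775.
Sum = Δs · [v(29/12) + v(17/6) + v(3.25) + ...].
Sum ≈ -0.5955.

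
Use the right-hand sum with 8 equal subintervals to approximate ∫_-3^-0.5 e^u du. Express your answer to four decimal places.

Δu = (-0.5 − (-3))/8 = 0.3125.
Right endpoints: -2.6875, -2.375, -2.0625, -1.75, -1.4375, -1.125, -0.8125, -0.5.
f(-2.6875) ≈ 0.0681, f(-2.375) ≈ 0.0930, f(-2.0625) ≈ 0.1271, f(-1.75) ≈ 0.1738, f(-1.4375) ≈ 0.2375, f(-1.125) ≈ 0.3247, f(-0.8125) ≈ 0.4437, f(-0.5) ≈ 0.6065.
Sum = Δu · [f(-2.6875) + f(-2.375) + f(-2.0625) + ...].
Sum ≈ 0.6483.

0.6483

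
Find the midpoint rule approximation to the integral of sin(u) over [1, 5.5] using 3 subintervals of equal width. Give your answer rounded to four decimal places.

Δu = (5.5 − 1)/3 = 1.5.
Midpoints: 1.75, 3.25, 4.75.
f(1.75) ≈ 0.9840, f(3.25) ≈ -0.1082, f(4.75) ≈ -0.9993.
Sum = Δu · [f(1.75) + f(3.25) + f(4.75)].
Sum ≈ -0.1853.

-0.1853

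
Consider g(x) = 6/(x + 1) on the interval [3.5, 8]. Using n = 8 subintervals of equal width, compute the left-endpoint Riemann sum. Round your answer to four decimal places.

Δx = (8 − 3.5)/8 = 0.5625.
Left endpoints: 3.5, 4.0625, 4.625, 5.1875, 5.75, 6.3125, 6.875, 7.4375.
g(3.5) = 4/3, g(4.0625) = 32/27, g(4.625) = 16/15, g(5.1875) = 32/33, g(5.75) = 8/9, g(6.3125) = 32/39, g(6.875) = 16/21, g(7.4375) = 32/45.
Sum = Δx · [g(3.5) + g(4.0625) + g(4.625) + ...].
Sum ≈ 4.3522.

4.3522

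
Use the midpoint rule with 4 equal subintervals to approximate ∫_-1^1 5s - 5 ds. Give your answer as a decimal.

Δs = (1 − (-1))/4 = 0.5.
Midpoints: -0.75, -0.25, 0.25, 0.75.
f(-0.75) = -8.75, f(-0.25) = -6.25, f(0.25) = -3.75, f(0.75) = -1.25.
Sum = Δs · [f(-0.75) + f(-0.25) + f(0.25) + f(0.75)].
Sum = -10.

-10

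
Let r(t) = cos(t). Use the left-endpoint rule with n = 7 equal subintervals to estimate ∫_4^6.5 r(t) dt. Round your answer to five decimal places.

0.67046

Δt = (6.5 − 4)/7 = 5/14.
Left endpoints: 4, 61/14, 33/7, 71/14, 38/7, 81/14, 43/7.
r(4) ≈ -0.65364, r(61/14) ≈ -0.34782, r(33/7) ≈ 0.00190, r(71/14) ≈ 0.35138, r(38/7) ≈ 0.65651, r(81/14) ≈ 0.87879, r(43/7) ≈ 0.99017.
Sum = Δt · [r(4) + r(61/14) + r(33/7) + ...].
Sum ≈ 0.67046.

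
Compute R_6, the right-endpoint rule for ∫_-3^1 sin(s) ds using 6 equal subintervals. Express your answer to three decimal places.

Δs = (1 − (-3))/6 = 2/3.
Right endpoints: -7/3, -5/3, -1, -1/3, 1/3, 1.
f(-7/3) ≈ -0.723, f(-5/3) ≈ -0.995, f(-1) ≈ -0.841, f(-1/3) ≈ -0.327, f(1/3) ≈ 0.327, f(1) ≈ 0.841.
Sum = Δs · [f(-7/3) + f(-5/3) + f(-1) + ...].
Sum ≈ -1.146.

-1.146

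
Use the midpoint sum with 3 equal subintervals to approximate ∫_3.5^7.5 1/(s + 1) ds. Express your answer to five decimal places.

Δs = (7.5 − 3.5)/3 = 4/3.
Midpoints: 25/6, 5.5, 41/6.
f(25/6) = 6/31, f(5.5) = 2/13, f(41/6) = 6/47.
Sum = Δs · [f(25/6) + f(5.5) + f(41/6)].
Sum ≈ 0.63341.

0.63341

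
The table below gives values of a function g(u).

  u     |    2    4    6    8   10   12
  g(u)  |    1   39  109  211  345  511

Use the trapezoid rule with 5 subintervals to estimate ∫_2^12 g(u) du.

1920

Δu = 2.
T_5 = (2/2)·[1 + 2·39 + 2·109 + 2·211 + 2·345 + 511] = 1920.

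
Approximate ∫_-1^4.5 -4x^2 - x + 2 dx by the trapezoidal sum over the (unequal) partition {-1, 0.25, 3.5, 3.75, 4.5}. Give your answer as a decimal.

Subinterval widths: 1.25, 3.25, 0.25, 0.75.
f(-1) = -1, f(0.25) = 1.5, f(3.5) = -50.5, f(3.75) = -58, f(4.5) = -83.5.
On each subinterval the trapezoid contributes (Δx_i/2)·[f(x_{i-1}) + f(x_i)].
Sum = -145.9375.

-145.9375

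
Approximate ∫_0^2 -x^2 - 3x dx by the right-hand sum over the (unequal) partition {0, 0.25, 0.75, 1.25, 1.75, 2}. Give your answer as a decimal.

-10.921875

Subinterval widths: 0.25, 0.5, 0.5, 0.5, 0.25.
Right endpoints: 0.25, 0.75, 1.25, 1.75, 2.
f(0.25) = -0.8125, f(0.75) = -2.8125, f(1.25) = -5.3125, f(1.75) = -8.3125, f(2) = -10.
Sum = Σ Δx_i · f(x_i).
Sum = -10.921875.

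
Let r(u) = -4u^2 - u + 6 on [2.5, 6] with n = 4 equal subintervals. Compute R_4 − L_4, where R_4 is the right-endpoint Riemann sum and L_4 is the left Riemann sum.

R_4 = -316.421875.
L_4 = -209.234375.
R_4 − L_4 = -107.1875.

-107.1875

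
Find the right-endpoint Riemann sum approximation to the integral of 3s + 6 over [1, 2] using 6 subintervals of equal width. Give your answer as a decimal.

Δs = (2 − 1)/6 = 1/6.
Right endpoints: 7/6, 4/3, 1.5, 5/3, 11/6, 2.
f(7/6) = 9.5, f(4/3) = 10, f(1.5) = 10.5, f(5/3) = 11, f(11/6) = 11.5, f(2) = 12.
Sum = Δs · [f(7/6) + f(4/3) + f(1.5) + ...].
Sum = 10.75.

10.75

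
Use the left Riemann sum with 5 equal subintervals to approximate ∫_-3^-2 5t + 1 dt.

Δt = (-2 − (-3))/5 = 0.2.
Left endpoints: -3, -2.8, -2.6, -2.4, -2.2.
f(-3) = -14, f(-2.8) = -13, f(-2.6) = -12, f(-2.4) = -11, f(-2.2) = -10.
Sum = Δt · [f(-3) + f(-2.8) + f(-2.6) + f(-2.4) + f(-2.2)].
Sum = -12.

-12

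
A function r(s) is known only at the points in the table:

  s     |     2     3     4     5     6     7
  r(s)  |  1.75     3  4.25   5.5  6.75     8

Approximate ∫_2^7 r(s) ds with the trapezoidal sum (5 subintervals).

Δs = 1.
T_5 = (1/2)·[1.75 + 2·3 + 2·4.25 + 2·5.5 + 2·6.75 + 8] = 24.375.

24.375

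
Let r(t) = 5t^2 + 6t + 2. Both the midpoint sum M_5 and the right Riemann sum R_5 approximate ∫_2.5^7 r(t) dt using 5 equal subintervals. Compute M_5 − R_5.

-112.89375

M_5 = 681.35625.
R_5 = 794.25.
M_5 − R_5 = -112.89375.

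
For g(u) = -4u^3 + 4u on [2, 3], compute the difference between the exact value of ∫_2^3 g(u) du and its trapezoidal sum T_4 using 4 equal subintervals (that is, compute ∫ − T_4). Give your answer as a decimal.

0.3125

Exact integral: ∫_2^3 g(u) du = -55.
T_4 = -55.3125.
Error = -55 − (-55.3125) = 0.3125.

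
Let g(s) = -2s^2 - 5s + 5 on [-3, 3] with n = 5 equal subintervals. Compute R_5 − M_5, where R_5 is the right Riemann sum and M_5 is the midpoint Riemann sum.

-22.32

R_5 = -26.88.
M_5 = -4.56.
R_5 − M_5 = -22.32.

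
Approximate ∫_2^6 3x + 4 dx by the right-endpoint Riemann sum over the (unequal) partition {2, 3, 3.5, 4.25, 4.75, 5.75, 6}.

68.6875

Subinterval widths: 1, 0.5, 0.75, 0.5, 1, 0.25.
Right endpoints: 3, 3.5, 4.25, 4.75, 5.75, 6.
f(3) = 13, f(3.5) = 14.5, f(4.25) = 16.75, f(4.75) = 18.25, f(5.75) = 21.25, f(6) = 22.
Sum = Σ Δx_i · f(x_i).
Sum = 68.6875.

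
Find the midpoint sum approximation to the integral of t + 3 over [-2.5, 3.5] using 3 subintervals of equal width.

21

Δt = (3.5 − (-2.5))/3 = 2.
Midpoints: -1.5, 0.5, 2.5.
f(-1.5) = 1.5, f(0.5) = 3.5, f(2.5) = 5.5.
Sum = Δt · [f(-1.5) + f(0.5) + f(2.5)].
Sum = 21.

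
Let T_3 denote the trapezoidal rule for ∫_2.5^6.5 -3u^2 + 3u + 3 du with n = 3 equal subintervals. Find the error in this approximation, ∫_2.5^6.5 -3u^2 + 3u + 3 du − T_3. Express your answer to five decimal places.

3.55556

Exact integral: ∫_2.5^6.5 f(u) du = -193.
T_3 ≈ -196.5555556.
Error ≈ -193 − (-196.5555556) ≈ 3.55556.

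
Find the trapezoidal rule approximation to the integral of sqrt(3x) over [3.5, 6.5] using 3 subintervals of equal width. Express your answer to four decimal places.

Δx = (6.5 − 3.5)/3 = 1.
f(3.5) ≈ 3.2404, f(4.5) ≈ 3.6742, f(5.5) ≈ 4.0620, f(6.5) ≈ 4.4159.
T_3 = (Δx/2)·[f(x_0) + 2f(x_1) + 2f(x_2) + f(x_3)].
Sum ≈ 11.5644.

11.5644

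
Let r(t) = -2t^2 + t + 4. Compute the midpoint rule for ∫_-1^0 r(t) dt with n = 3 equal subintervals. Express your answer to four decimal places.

Δt = (0 − (-1))/3 = 1/3.
Midpoints: -5/6, -0.5, -1/6.
r(-5/6) = 16/9, r(-0.5) = 3, r(-1/6) = 34/9.
Sum = Δt · [r(-5/6) + r(-0.5) + r(-1/6)].
Sum ≈ 2.8519.

2.8519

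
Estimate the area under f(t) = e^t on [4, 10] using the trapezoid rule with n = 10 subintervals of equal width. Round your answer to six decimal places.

Δt = (10 − 4)/10 = 0.6.
f(4) ≈ 54.598150, f(4.6) ≈ 99.484316, f(5.2) ≈ 181.272242, f(5.8) ≈ 330.299560, f(6.4) ≈ 601.845038, f(7) ≈ 1096.633158, f(7.6) ≈ 1998.195895, f(8.2) ≈ 3640.950307, f(8.8) ≈ 6634.244006, f(9.4) ≈ 12088.380730, f(10) ≈ 22026.465795.
T_10 = (Δt/2)·[f(t_0) + 2f(t_1) + ... + 2f(t_{9}) + f(t_10)].
Sum ≈ 22627.102335.

22627.102335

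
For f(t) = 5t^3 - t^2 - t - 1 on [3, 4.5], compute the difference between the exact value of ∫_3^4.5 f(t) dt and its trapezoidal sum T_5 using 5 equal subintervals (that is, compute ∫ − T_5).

-1.243125

Exact integral: ∫_3^4.5 f(t) dt = 382.828125.
T_5 = 384.07125.
Error = 382.828125 − 384.07125 = -1.243125.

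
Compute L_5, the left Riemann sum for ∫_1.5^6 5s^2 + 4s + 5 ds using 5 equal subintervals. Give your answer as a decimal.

Δs = (6 − 1.5)/5 = 0.9.
Left endpoints: 1.5, 2.4, 3.3, 4.2, 5.1.
f(1.5) = 22.25, f(2.4) = 43.4, f(3.3) = 72.65, f(4.2) = 110, f(5.1) = 155.45.
Sum = Δs · [f(1.5) + f(2.4) + f(3.3) + f(4.2) + f(5.1)].
Sum = 363.375.

363.375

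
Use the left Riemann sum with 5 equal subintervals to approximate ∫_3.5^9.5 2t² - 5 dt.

422.28

Δt = (9.5 − 3.5)/5 = 1.2.
Left endpoints: 3.5, 4.7, 5.9, 7.1, 8.3.
f(3.5) = 19.5, f(4.7) = 39.18, f(5.9) = 64.62, f(7.1) = 95.82, f(8.3) = 132.78.
Sum = Δt · [f(3.5) + f(4.7) + f(5.9) + f(7.1) + f(8.3)].
Sum = 422.28.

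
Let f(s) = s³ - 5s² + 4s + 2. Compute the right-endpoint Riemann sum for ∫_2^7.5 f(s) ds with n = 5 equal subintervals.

319.0275

Δs = (7.5 − 2)/5 = 1.1.
Right endpoints: 3.1, 4.2, 5.3, 6.4, 7.5.
f(3.1) = -3.859, f(4.2) = 4.688, f(5.3) = 31.627, f(6.4) = 84.944, f(7.5) = 172.625.
Sum = Δs · [f(3.1) + f(4.2) + f(5.3) + f(6.4) + f(7.5)].
Sum = 319.0275.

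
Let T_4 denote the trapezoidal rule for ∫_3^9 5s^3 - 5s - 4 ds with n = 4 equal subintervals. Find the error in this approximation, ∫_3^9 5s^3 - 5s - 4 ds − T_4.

-202.5

Exact integral: ∫_3^9 f(s) ds = 7896.
T_4 = 8098.5.
Error = 7896 − 8098.5 = -202.5.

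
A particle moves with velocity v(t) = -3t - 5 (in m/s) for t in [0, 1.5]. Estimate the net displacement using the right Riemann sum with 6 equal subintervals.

-11.4375

Δt = (1.5 − 0)/6 = 0.25.
Right endpoints: 0.25, 0.5, 0.75, 1, 1.25, 1.5.
v(0.25) = -5.75, v(0.5) = -6.5, v(0.75) = -7.25, v(1) = -8, v(1.25) = -8.75, v(1.5) = -9.5.
Sum = Δt · [v(0.25) + v(0.5) + v(0.75) + ...].
Sum = -11.4375.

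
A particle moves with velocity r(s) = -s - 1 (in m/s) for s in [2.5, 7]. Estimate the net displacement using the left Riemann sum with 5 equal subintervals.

Δs = (7 − 2.5)/5 = 0.9.
Left endpoints: 2.5, 3.4, 4.3, 5.2, 6.1.
r(2.5) = -3.5, r(3.4) = -4.4, r(4.3) = -5.3, r(5.2) = -6.2, r(6.1) = -7.1.
Sum = Δs · [r(2.5) + r(3.4) + r(4.3) + r(5.2) + r(6.1)].
Sum = -23.85.

-23.85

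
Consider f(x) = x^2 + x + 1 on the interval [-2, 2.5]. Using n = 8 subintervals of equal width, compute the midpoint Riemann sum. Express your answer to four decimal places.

13.3813

Δx = (2.5 − (-2))/8 = 0.5625.
Midpoints: -1.71875, -1.15625, -0.59375, -0.03125, 0.53125, 1.09375, 1.65625, 2.21875.
f(-1.71875) = 2289/1024, f(-1.15625) = 1209/1024, f(-0.59375) = 777/1024, f(-0.03125) = 993/1024, f(0.53125) = 1857/1024, f(1.09375) = 3369/1024, f(1.65625) = 5529/1024, f(2.21875) = 8337/1024.
Sum = Δx · [f(-1.71875) + f(-1.15625) + f(-0.59375) + ...].
Sum ≈ 13.3813.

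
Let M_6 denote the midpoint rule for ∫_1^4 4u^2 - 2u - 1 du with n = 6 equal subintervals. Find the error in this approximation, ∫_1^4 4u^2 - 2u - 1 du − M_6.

Exact integral: ∫_1^4 f(u) du = 66.
M_6 = 65.75.
Error = 66 − 65.75 = 0.25.

0.25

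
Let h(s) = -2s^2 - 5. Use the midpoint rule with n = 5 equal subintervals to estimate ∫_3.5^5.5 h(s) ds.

-92.28

Δs = (5.5 − 3.5)/5 = 0.4.
Midpoints: 3.7, 4.1, 4.5, 4.9, 5.3.
h(3.7) = -32.38, h(4.1) = -38.62, h(4.5) = -45.5, h(4.9) = -53.02, h(5.3) = -61.18.
Sum = Δs · [h(3.7) + h(4.1) + h(4.5) + h(4.9) + h(5.3)].
Sum = -92.28.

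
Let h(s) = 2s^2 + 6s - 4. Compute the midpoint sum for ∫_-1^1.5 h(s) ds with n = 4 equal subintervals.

-3.49609375

Δs = (1.5 − (-1))/4 = 0.625.
Midpoints: -0.6875, -0.0625, 0.5625, 1.1875.
h(-0.6875) = -7.1796875, h(-0.0625) = -4.3671875, h(0.5625) = 0.0078125, h(1.1875) = 5.9453125.
Sum = Δs · [h(-0.6875) + h(-0.0625) + h(0.5625) + h(1.1875)].
Sum = -3.49609375.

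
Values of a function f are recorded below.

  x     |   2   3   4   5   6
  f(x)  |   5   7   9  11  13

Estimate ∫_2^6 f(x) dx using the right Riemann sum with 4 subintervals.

40

Δx = 1.
Sum = 1·[7 + 9 + 11 + 13] = 40.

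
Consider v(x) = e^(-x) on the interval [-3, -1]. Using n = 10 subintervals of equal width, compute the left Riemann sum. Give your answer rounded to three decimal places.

19.162

Δx = (-1 − (-3))/10 = 0.2.
Left endpoints: -3, -2.8, -2.6, -2.4, -2.2, -2, -1.8, -1.6, -1.4, -1.2.
v(-3) ≈ 20.086, v(-2.8) ≈ 16.445, v(-2.6) ≈ 13.464, v(-2.4) ≈ 11.023, v(-2.2) ≈ 9.025, v(-2) ≈ 7.389, v(-1.8) ≈ 6.050, v(-1.6) ≈ 4.953, v(-1.4) ≈ 4.055, v(-1.2) ≈ 3.320.
Sum = Δx · [v(-3) + v(-2.8) + v(-2.6) + ...].
Sum ≈ 19.162.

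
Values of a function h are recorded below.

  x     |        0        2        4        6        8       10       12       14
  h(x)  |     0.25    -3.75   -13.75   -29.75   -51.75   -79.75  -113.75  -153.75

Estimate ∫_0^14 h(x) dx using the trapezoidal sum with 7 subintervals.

Δx = 2.
T_7 = (2/2)·[0.25 + 2·(-3.75) + 2·(-13.75) + 2·(-29.75) + 2·(-51.75) + 2·(-79.75) + 2·(-113.75) + (-153.75)] = -738.5.

-738.5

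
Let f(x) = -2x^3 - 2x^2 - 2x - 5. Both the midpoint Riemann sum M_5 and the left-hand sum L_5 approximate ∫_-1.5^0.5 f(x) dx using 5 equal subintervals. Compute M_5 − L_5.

-1.48

M_5 = -7.86.
L_5 = -6.38.
M_5 − L_5 = -1.48.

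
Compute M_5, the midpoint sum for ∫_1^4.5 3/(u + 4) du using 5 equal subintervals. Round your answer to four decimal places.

1.5903

Δu = (4.5 − 1)/5 = 0.7.
Midpoints: 1.35, 2.05, 2.75, 3.45, 4.15.
f(1.35) = 60/107, f(2.05) = 60/121, f(2.75) = 4/9, f(3.45) = 60/149, f(4.15) = 60/163.
Sum = Δu · [f(1.35) + f(2.05) + f(2.75) + f(3.45) + f(4.15)].
Sum ≈ 1.5903.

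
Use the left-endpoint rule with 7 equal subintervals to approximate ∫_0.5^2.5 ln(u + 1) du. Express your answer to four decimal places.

Δu = (2.5 − 0.5)/7 = 2/7.
Left endpoints: 0.5, 11/14, 15/14, 19/14, 23/14, 27/14, 31/14.
f(0.5) ≈ 0.4055, f(11/14) ≈ 0.5798, f(15/14) ≈ 0.7282, f(19/14) ≈ 0.8575, f(23/14) ≈ 0.9719, f(27/14) ≈ 1.0745, f(31/14) ≈ 1.1676.
Sum = Δu · [f(0.5) + f(11/14) + f(15/14) + ...].
Sum ≈ 1.6528.

1.6528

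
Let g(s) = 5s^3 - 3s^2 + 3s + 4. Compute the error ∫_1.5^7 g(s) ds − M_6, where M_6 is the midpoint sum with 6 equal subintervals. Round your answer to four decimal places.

23.3965

Exact integral: ∫_1.5^7 g(s) ds = 2747.421875.
M_6 ≈ 2724.025391.
Error ≈ 2747.421875 − 2724.025391 ≈ 23.3965.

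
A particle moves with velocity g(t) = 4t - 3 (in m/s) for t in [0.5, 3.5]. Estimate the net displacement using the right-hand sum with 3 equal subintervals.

Δt = (3.5 − 0.5)/3 = 1.
Right endpoints: 1.5, 2.5, 3.5.
g(1.5) = 3, g(2.5) = 7, g(3.5) = 11.
Sum = Δt · [g(1.5) + g(2.5) + g(3.5)].
Sum = 21.

21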